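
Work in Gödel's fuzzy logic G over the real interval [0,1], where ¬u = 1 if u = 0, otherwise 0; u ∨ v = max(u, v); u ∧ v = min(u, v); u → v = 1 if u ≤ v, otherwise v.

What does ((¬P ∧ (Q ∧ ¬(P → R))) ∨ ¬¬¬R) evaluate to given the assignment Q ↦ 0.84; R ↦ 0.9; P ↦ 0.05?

¬P: Gödel ¬ of 0.05 = 0 (operand ≠ 0)
(P → R): 0.05 ≤ 0.9, so result = 1
¬(P → R): Gödel ¬ of 1 = 0 (operand ≠ 0)
(Q ∧ ¬(P → R)) = min(0.84, 0) = 0
(¬P ∧ (Q ∧ ¬(P → R))) = min(0, 0) = 0
¬R: Gödel ¬ of 0.9 = 0 (operand ≠ 0)
¬¬R: Gödel ¬ of 0 = 1 (operand is 0)
¬¬¬R: Gödel ¬ of 1 = 0 (operand ≠ 0)
((¬P ∧ (Q ∧ ¬(P → R))) ∨ ¬¬¬R) = max(0, 0) = 0

0.00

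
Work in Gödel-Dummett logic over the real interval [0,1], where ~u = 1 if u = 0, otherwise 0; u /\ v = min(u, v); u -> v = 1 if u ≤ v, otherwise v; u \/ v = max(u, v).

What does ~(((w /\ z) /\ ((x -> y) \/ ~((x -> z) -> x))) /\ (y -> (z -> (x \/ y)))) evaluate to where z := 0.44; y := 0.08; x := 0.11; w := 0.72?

(w /\ z) = min(0.72, 0.44) = 0.44
(x -> y): 0.11 > 0.08, so result = 0.08
(x -> z): 0.11 ≤ 0.44, so result = 1
((x -> z) -> x): 1 > 0.11, so result = 0.11
~((x -> z) -> x): Gödel ¬ of 0.11 = 0 (operand ≠ 0)
((x -> y) \/ ~((x -> z) -> x)) = max(0.08, 0) = 0.08
((w /\ z) /\ ((x -> y) \/ ~((x -> z) -> x))) = min(0.44, 0.08) = 0.08
(x \/ y) = max(0.11, 0.08) = 0.11
(z -> (x \/ y)): 0.44 > 0.11, so result = 0.11
(y -> (z -> (x \/ y))): 0.08 ≤ 0.11, so result = 1
(((w /\ z) /\ ((x -> y) \/ ~((x -> z) -> x))) /\ (y -> (z -> (x \/ y)))) = min(0.08, 1) = 0.08
~(((w /\ z) /\ ((x -> y) \/ ~((x -> z) -> x))) /\ (y -> (z -> (x \/ y)))): Gödel ¬ of 0.08 = 0 (operand ≠ 0)

0.00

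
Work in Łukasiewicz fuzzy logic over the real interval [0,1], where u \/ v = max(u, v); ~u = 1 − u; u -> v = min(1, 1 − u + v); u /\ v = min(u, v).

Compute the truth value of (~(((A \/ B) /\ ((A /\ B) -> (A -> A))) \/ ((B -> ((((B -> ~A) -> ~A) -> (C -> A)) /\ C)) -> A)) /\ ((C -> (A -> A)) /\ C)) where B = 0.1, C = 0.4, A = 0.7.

(A \/ B) = max(0.7, 0.1) = 0.7
(A /\ B) = min(0.7, 0.1) = 0.1
(A -> A): min(1, 1 − 0.7 + 0.7) = 1
((A /\ B) -> (A -> A)): min(1, 1 − 0.1 + 1) = 1
((A \/ B) /\ ((A /\ B) -> (A -> A))) = min(0.7, 1) = 0.7
~A: Łukasiewicz ¬ gives 1 − 0.7 = 0.3
(B -> ~A): min(1, 1 − 0.1 + 0.3) = 1
~A: Łukasiewicz ¬ gives 1 − 0.7 = 0.3
((B -> ~A) -> ~A): min(1, 1 − 1 + 0.3) = 0.3
(C -> A): min(1, 1 − 0.4 + 0.7) = 1
(((B -> ~A) -> ~A) -> (C -> A)): min(1, 1 − 0.3 + 1) = 1
((((B -> ~A) -> ~A) -> (C -> A)) /\ C) = min(1, 0.4) = 0.4
(B -> ((((B -> ~A) -> ~A) -> (C -> A)) /\ C)): min(1, 1 − 0.1 + 0.4) = 1
((B -> ((((B -> ~A) -> ~A) -> (C -> A)) /\ C)) -> A): min(1, 1 − 1 + 0.7) = 0.7
(((A \/ B) /\ ((A /\ B) -> (A -> A))) \/ ((B -> ((((B -> ~A) -> ~A) -> (C -> A)) /\ C)) -> A)) = max(0.7, 0.7) = 0.7
~(((A \/ B) /\ ((A /\ B) -> (A -> A))) \/ ((B -> ((((B -> ~A) -> ~A) -> (C -> A)) /\ C)) -> A)): Łukasiewicz ¬ gives 1 − 0.7 = 0.3
(A -> A): min(1, 1 − 0.7 + 0.7) = 1
(C -> (A -> A)): min(1, 1 − 0.4 + 1) = 1
((C -> (A -> A)) /\ C) = min(1, 0.4) = 0.4
(~(((A \/ B) /\ ((A /\ B) -> (A -> A))) \/ ((B -> ((((B -> ~A) -> ~A) -> (C -> A)) /\ C)) -> A)) /\ ((C -> (A -> A)) /\ C)) = min(0.3, 0.4) = 0.3

0.30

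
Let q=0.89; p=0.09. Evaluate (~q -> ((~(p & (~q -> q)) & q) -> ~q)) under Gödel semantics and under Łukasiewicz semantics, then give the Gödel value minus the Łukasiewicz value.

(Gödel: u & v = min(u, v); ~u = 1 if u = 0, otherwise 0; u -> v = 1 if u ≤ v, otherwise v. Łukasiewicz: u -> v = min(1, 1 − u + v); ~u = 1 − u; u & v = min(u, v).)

Gödel evaluation:
  ~q: Gödel ¬ of 0.89 = 0 (operand ≠ 0)
  ~q: Gödel ¬ of 0.89 = 0 (operand ≠ 0)
  (~q -> q): 0 ≤ 0.89, so result = 1
  (p & (~q -> q)) = min(0.09, 1) = 0.09
  ~(p & (~q -> q)): Gödel ¬ of 0.09 = 0 (operand ≠ 0)
  (~(p & (~q -> q)) & q) = min(0, 0.89) = 0
  ~q: Gödel ¬ of 0.89 = 0 (operand ≠ 0)
  ((~(p & (~q -> q)) & q) -> ~q): 0 ≤ 0, so result = 1
  (~q -> ((~(p & (~q -> q)) & q) -> ~q)): 0 ≤ 1, so result = 1
  Gödel value = 1
Łukasiewicz evaluation:
  ~q: Łukasiewicz ¬ gives 1 − 0.89 = 0.11
  ~q: Łukasiewicz ¬ gives 1 − 0.89 = 0.11
  (~q -> q): min(1, 1 − 0.11 + 0.89) = 1
  (p & (~q -> q)) = min(0.09, 1) = 0.09
  ~(p & (~q -> q)): Łukasiewicz ¬ gives 1 − 0.09 = 0.91
  (~(p & (~q -> q)) & q) = min(0.91, 0.89) = 0.89
  ~q: Łukasiewicz ¬ gives 1 − 0.89 = 0.11
  ((~(p & (~q -> q)) & q) -> ~q): min(1, 1 − 0.89 + 0.11) = 0.22
  (~q -> ((~(p & (~q -> q)) & q) -> ~q)): min(1, 1 − 0.11 + 0.22) = 1
  Łukasiewicz value = 1
Difference: 1 − 1 = 0.00

0.00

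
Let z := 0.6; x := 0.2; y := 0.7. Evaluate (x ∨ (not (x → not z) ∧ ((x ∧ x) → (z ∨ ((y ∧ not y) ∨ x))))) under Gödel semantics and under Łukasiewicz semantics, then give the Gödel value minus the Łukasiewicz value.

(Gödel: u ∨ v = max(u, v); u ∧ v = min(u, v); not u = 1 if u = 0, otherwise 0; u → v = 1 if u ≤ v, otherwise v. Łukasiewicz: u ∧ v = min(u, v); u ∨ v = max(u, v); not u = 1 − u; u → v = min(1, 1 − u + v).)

0.80

Gödel evaluation:
  not z: Gödel ¬ of 0.6 = 0 (operand ≠ 0)
  (x → not z): 0.2 > 0, so result = 0
  not (x → not z): Gödel ¬ of 0 = 1 (operand is 0)
  (x ∧ x) = min(0.2, 0.2) = 0.2
  not y: Gödel ¬ of 0.7 = 0 (operand ≠ 0)
  (y ∧ not y) = min(0.7, 0) = 0
  ((y ∧ not y) ∨ x) = max(0, 0.2) = 0.2
  (z ∨ ((y ∧ not y) ∨ x)) = max(0.6, 0.2) = 0.6
  ((x ∧ x) → (z ∨ ((y ∧ not y) ∨ x))): 0.2 ≤ 0.6, so result = 1
  (not (x → not z) ∧ ((x ∧ x) → (z ∨ ((y ∧ not y) ∨ x)))) = min(1, 1) = 1
  (x ∨ (not (x → not z) ∧ ((x ∧ x) → (z ∨ ((y ∧ not y) ∨ x))))) = max(0.2, 1) = 1
  Gödel value = 1
Łukasiewicz evaluation:
  not z: Łukasiewicz ¬ gives 1 − 0.6 = 0.4
  (x → not z): min(1, 1 − 0.2 + 0.4) = 1
  not (x → not z): Łukasiewicz ¬ gives 1 − 1 = 0
  (x ∧ x) = min(0.2, 0.2) = 0.2
  not y: Łukasiewicz ¬ gives 1 − 0.7 = 0.3
  (y ∧ not y) = min(0.7, 0.3) = 0.3
  ((y ∧ not y) ∨ x) = max(0.3, 0.2) = 0.3
  (z ∨ ((y ∧ not y) ∨ x)) = max(0.6, 0.3) = 0.6
  ((x ∧ x) → (z ∨ ((y ∧ not y) ∨ x))): min(1, 1 − 0.2 + 0.6) = 1
  (not (x → not z) ∧ ((x ∧ x) → (z ∨ ((y ∧ not y) ∨ x)))) = min(0, 1) = 0
  (x ∨ (not (x → not z) ∧ ((x ∧ x) → (z ∨ ((y ∧ not y) ∨ x))))) = max(0.2, 0) = 0.2
  Łukasiewicz value = 0.2
Difference: 1 − 0.2 = 0.80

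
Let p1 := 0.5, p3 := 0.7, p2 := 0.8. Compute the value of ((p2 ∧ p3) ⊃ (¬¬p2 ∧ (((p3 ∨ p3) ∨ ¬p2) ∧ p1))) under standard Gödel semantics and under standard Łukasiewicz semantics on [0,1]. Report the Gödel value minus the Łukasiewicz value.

-0.30

Gödel evaluation:
  (p2 ∧ p3) = min(0.8, 0.7) = 0.7
  ¬p2: Gödel ¬ of 0.8 = 0 (operand ≠ 0)
  ¬¬p2: Gödel ¬ of 0 = 1 (operand is 0)
  (p3 ∨ p3) = max(0.7, 0.7) = 0.7
  ¬p2: Gödel ¬ of 0.8 = 0 (operand ≠ 0)
  ((p3 ∨ p3) ∨ ¬p2) = max(0.7, 0) = 0.7
  (((p3 ∨ p3) ∨ ¬p2) ∧ p1) = min(0.7, 0.5) = 0.5
  (¬¬p2 ∧ (((p3 ∨ p3) ∨ ¬p2) ∧ p1)) = min(1, 0.5) = 0.5
  ((p2 ∧ p3) ⊃ (¬¬p2 ∧ (((p3 ∨ p3) ∨ ¬p2) ∧ p1))): 0.7 > 0.5, so result = 0.5
  Gödel value = 0.5
Łukasiewicz evaluation:
  (p2 ∧ p3) = min(0.8, 0.7) = 0.7
  ¬p2: Łukasiewicz ¬ gives 1 − 0.8 = 0.2
  ¬¬p2: Łukasiewicz ¬ gives 1 − 0.2 = 0.8
  (p3 ∨ p3) = max(0.7, 0.7) = 0.7
  ¬p2: Łukasiewicz ¬ gives 1 − 0.8 = 0.2
  ((p3 ∨ p3) ∨ ¬p2) = max(0.7, 0.2) = 0.7
  (((p3 ∨ p3) ∨ ¬p2) ∧ p1) = min(0.7, 0.5) = 0.5
  (¬¬p2 ∧ (((p3 ∨ p3) ∨ ¬p2) ∧ p1)) = min(0.8, 0.5) = 0.5
  ((p2 ∧ p3) ⊃ (¬¬p2 ∧ (((p3 ∨ p3) ∨ ¬p2) ∧ p1))): min(1, 1 − 0.7 + 0.5) = 0.8
  Łukasiewicz value = 0.8
Difference: 0.5 − 0.8 = -0.30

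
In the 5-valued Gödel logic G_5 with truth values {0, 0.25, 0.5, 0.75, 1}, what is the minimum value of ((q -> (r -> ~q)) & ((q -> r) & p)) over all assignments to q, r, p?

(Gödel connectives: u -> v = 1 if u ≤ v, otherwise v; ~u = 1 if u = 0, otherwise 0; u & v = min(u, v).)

The minimum is attained at q = 0, r = 0, p = 0:
  ~q: Gödel ¬ of 0 = 1 (operand is 0)
  (r -> ~q): 0 ≤ 1, so result = 1
  (q -> (r -> ~q)): 0 ≤ 1, so result = 1
  (q -> r): 0 ≤ 0, so result = 1
  ((q -> r) & p) = min(1, 0) = 0
  ((q -> (r -> ~q)) & ((q -> r) & p)) = min(1, 0) = 0
Checking all 125 assignments confirms none give a value below 0.00.

0.00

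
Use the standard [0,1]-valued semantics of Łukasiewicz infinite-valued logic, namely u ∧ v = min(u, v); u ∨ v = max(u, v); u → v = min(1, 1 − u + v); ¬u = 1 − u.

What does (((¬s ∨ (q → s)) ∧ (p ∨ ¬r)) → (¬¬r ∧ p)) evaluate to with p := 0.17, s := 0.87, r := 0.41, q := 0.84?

¬s: Łukasiewicz ¬ gives 1 − 0.87 = 0.13
(q → s): min(1, 1 − 0.84 + 0.87) = 1
(¬s ∨ (q → s)) = max(0.13, 1) = 1
¬r: Łukasiewicz ¬ gives 1 − 0.41 = 0.59
(p ∨ ¬r) = max(0.17, 0.59) = 0.59
((¬s ∨ (q → s)) ∧ (p ∨ ¬r)) = min(1, 0.59) = 0.59
¬r: Łukasiewicz ¬ gives 1 − 0.41 = 0.59
¬¬r: Łukasiewicz ¬ gives 1 − 0.59 = 0.41
(¬¬r ∧ p) = min(0.41, 0.17) = 0.17
(((¬s ∨ (q → s)) ∧ (p ∨ ¬r)) → (¬¬r ∧ p)): min(1, 1 − 0.59 + 0.17) = 0.58

0.58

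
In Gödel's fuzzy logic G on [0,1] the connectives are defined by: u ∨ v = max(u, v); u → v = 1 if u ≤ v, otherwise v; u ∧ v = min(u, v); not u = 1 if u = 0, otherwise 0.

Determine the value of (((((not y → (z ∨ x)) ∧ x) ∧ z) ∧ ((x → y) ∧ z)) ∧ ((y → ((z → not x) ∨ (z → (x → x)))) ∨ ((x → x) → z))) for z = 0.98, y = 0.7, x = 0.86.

0.70

not y: Gödel ¬ of 0.7 = 0 (operand ≠ 0)
(z ∨ x) = max(0.98, 0.86) = 0.98
(not y → (z ∨ x)): 0 ≤ 0.98, so result = 1
((not y → (z ∨ x)) ∧ x) = min(1, 0.86) = 0.86
(((not y → (z ∨ x)) ∧ x) ∧ z) = min(0.86, 0.98) = 0.86
(x → y): 0.86 > 0.7, so result = 0.7
((x → y) ∧ z) = min(0.7, 0.98) = 0.7
((((not y → (z ∨ x)) ∧ x) ∧ z) ∧ ((x → y) ∧ z)) = min(0.86, 0.7) = 0.7
not x: Gödel ¬ of 0.86 = 0 (operand ≠ 0)
(z → not x): 0.98 > 0, so result = 0
(x → x): 0.86 ≤ 0.86, so result = 1
(z → (x → x)): 0.98 ≤ 1, so result = 1
((z → not x) ∨ (z → (x → x))) = max(0, 1) = 1
(y → ((z → not x) ∨ (z → (x → x)))): 0.7 ≤ 1, so result = 1
(x → x): 0.86 ≤ 0.86, so result = 1
((x → x) → z): 1 > 0.98, so result = 0.98
((y → ((z → not x) ∨ (z → (x → x)))) ∨ ((x → x) → z)) = max(1, 0.98) = 1
(((((not y → (z ∨ x)) ∧ x) ∧ z) ∧ ((x → y) ∧ z)) ∧ ((y → ((z → not x) ∨ (z → (x → x)))) ∨ ((x → x) → z))) = min(0.7, 1) = 0.7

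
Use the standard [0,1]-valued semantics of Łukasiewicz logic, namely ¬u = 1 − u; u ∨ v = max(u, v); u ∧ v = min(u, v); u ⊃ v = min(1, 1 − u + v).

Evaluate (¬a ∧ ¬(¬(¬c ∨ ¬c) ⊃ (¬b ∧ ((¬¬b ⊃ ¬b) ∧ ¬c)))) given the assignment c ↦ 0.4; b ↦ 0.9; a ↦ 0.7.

0.30

¬a: Łukasiewicz ¬ gives 1 − 0.7 = 0.3
¬c: Łukasiewicz ¬ gives 1 − 0.4 = 0.6
¬c: Łukasiewicz ¬ gives 1 − 0.4 = 0.6
(¬c ∨ ¬c) = max(0.6, 0.6) = 0.6
¬(¬c ∨ ¬c): Łukasiewicz ¬ gives 1 − 0.6 = 0.4
¬b: Łukasiewicz ¬ gives 1 − 0.9 = 0.1
¬b: Łukasiewicz ¬ gives 1 − 0.9 = 0.1
¬¬b: Łukasiewicz ¬ gives 1 − 0.1 = 0.9
¬b: Łukasiewicz ¬ gives 1 − 0.9 = 0.1
(¬¬b ⊃ ¬b): min(1, 1 − 0.9 + 0.1) = 0.2
¬c: Łukasiewicz ¬ gives 1 − 0.4 = 0.6
((¬¬b ⊃ ¬b) ∧ ¬c) = min(0.2, 0.6) = 0.2
(¬b ∧ ((¬¬b ⊃ ¬b) ∧ ¬c)) = min(0.1, 0.2) = 0.1
(¬(¬c ∨ ¬c) ⊃ (¬b ∧ ((¬¬b ⊃ ¬b) ∧ ¬c))): min(1, 1 − 0.4 + 0.1) = 0.7
¬(¬(¬c ∨ ¬c) ⊃ (¬b ∧ ((¬¬b ⊃ ¬b) ∧ ¬c))): Łukasiewicz ¬ gives 1 − 0.7 = 0.3
(¬a ∧ ¬(¬(¬c ∨ ¬c) ⊃ (¬b ∧ ((¬¬b ⊃ ¬b) ∧ ¬c)))) = min(0.3, 0.3) = 0.3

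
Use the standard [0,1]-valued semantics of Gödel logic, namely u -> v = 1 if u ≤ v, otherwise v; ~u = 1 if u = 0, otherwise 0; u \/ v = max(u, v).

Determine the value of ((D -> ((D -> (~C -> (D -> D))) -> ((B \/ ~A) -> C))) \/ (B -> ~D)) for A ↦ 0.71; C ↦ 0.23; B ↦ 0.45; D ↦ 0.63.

0.23

~C: Gödel ¬ of 0.23 = 0 (operand ≠ 0)
(D -> D): 0.63 ≤ 0.63, so result = 1
(~C -> (D -> D)): 0 ≤ 1, so result = 1
(D -> (~C -> (D -> D))): 0.63 ≤ 1, so result = 1
~A: Gödel ¬ of 0.71 = 0 (operand ≠ 0)
(B \/ ~A) = max(0.45, 0) = 0.45
((B \/ ~A) -> C): 0.45 > 0.23, so result = 0.23
((D -> (~C -> (D -> D))) -> ((B \/ ~A) -> C)): 1 > 0.23, so result = 0.23
(D -> ((D -> (~C -> (D -> D))) -> ((B \/ ~A) -> C))): 0.63 > 0.23, so result = 0.23
~D: Gödel ¬ of 0.63 = 0 (operand ≠ 0)
(B -> ~D): 0.45 > 0, so result = 0
((D -> ((D -> (~C -> (D -> D))) -> ((B \/ ~A) -> C))) \/ (B -> ~D)) = max(0.23, 0) = 0.23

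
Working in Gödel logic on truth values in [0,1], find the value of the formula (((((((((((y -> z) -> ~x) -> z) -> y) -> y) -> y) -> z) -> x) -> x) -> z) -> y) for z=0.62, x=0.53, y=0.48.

0.48

(y -> z): 0.48 ≤ 0.62, so result = 1
~x: Gödel ¬ of 0.53 = 0 (operand ≠ 0)
((y -> z) -> ~x): 1 > 0, so result = 0
(((y -> z) -> ~x) -> z): 0 ≤ 0.62, so result = 1
((((y -> z) -> ~x) -> z) -> y): 1 > 0.48, so result = 0.48
(((((y -> z) -> ~x) -> z) -> y) -> y): 0.48 ≤ 0.48, so result = 1
((((((y -> z) -> ~x) -> z) -> y) -> y) -> y): 1 > 0.48, so result = 0.48
(((((((y -> z) -> ~x) -> z) -> y) -> y) -> y) -> z): 0.48 ≤ 0.62, so result = 1
((((((((y -> z) -> ~x) -> z) -> y) -> y) -> y) -> z) -> x): 1 > 0.53, so result = 0.53
(((((((((y -> z) -> ~x) -> z) -> y) -> y) -> y) -> z) -> x) -> x): 0.53 ≤ 0.53, so result = 1
((((((((((y -> z) -> ~x) -> z) -> y) -> y) -> y) -> z) -> x) -> x) -> z): 1 > 0.62, so result = 0.62
(((((((((((y -> z) -> ~x) -> z) -> y) -> y) -> y) -> z) -> x) -> x) -> z) -> y): 0.62 > 0.48, so result = 0.48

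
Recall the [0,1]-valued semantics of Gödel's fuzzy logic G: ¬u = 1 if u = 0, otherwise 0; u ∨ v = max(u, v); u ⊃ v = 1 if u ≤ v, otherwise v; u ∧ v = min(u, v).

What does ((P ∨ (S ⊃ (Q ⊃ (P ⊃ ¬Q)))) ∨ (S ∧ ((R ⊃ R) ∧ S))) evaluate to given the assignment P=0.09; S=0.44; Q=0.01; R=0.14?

0.44

¬Q: Gödel ¬ of 0.01 = 0 (operand ≠ 0)
(P ⊃ ¬Q): 0.09 > 0, so result = 0
(Q ⊃ (P ⊃ ¬Q)): 0.01 > 0, so result = 0
(S ⊃ (Q ⊃ (P ⊃ ¬Q))): 0.44 > 0, so result = 0
(P ∨ (S ⊃ (Q ⊃ (P ⊃ ¬Q)))) = max(0.09, 0) = 0.09
(R ⊃ R): 0.14 ≤ 0.14, so result = 1
((R ⊃ R) ∧ S) = min(1, 0.44) = 0.44
(S ∧ ((R ⊃ R) ∧ S)) = min(0.44, 0.44) = 0.44
((P ∨ (S ⊃ (Q ⊃ (P ⊃ ¬Q)))) ∨ (S ∧ ((R ⊃ R) ∧ S))) = max(0.09, 0.44) = 0.44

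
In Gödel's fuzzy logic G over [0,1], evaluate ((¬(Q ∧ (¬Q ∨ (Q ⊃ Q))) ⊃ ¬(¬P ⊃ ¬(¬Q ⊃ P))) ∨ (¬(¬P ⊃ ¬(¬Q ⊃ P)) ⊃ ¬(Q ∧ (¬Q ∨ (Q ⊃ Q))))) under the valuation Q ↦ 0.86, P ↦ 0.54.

1.00

¬Q: Gödel ¬ of 0.86 = 0 (operand ≠ 0)
(Q ⊃ Q): 0.86 ≤ 0.86, so result = 1
(¬Q ∨ (Q ⊃ Q)) = max(0, 1) = 1
(Q ∧ (¬Q ∨ (Q ⊃ Q))) = min(0.86, 1) = 0.86
¬(Q ∧ (¬Q ∨ (Q ⊃ Q))): Gödel ¬ of 0.86 = 0 (operand ≠ 0)
¬P: Gödel ¬ of 0.54 = 0 (operand ≠ 0)
¬Q: Gödel ¬ of 0.86 = 0 (operand ≠ 0)
(¬Q ⊃ P): 0 ≤ 0.54, so result = 1
¬(¬Q ⊃ P): Gödel ¬ of 1 = 0 (operand ≠ 0)
(¬P ⊃ ¬(¬Q ⊃ P)): 0 ≤ 0, so result = 1
¬(¬P ⊃ ¬(¬Q ⊃ P)): Gödel ¬ of 1 = 0 (operand ≠ 0)
(¬(Q ∧ (¬Q ∨ (Q ⊃ Q))) ⊃ ¬(¬P ⊃ ¬(¬Q ⊃ P))): 0 ≤ 0, so result = 1
¬P: Gödel ¬ of 0.54 = 0 (operand ≠ 0)
¬Q: Gödel ¬ of 0.86 = 0 (operand ≠ 0)
(¬Q ⊃ P): 0 ≤ 0.54, so result = 1
¬(¬Q ⊃ P): Gödel ¬ of 1 = 0 (operand ≠ 0)
(¬P ⊃ ¬(¬Q ⊃ P)): 0 ≤ 0, so result = 1
¬(¬P ⊃ ¬(¬Q ⊃ P)): Gödel ¬ of 1 = 0 (operand ≠ 0)
¬Q: Gödel ¬ of 0.86 = 0 (operand ≠ 0)
(Q ⊃ Q): 0.86 ≤ 0.86, so result = 1
(¬Q ∨ (Q ⊃ Q)) = max(0, 1) = 1
(Q ∧ (¬Q ∨ (Q ⊃ Q))) = min(0.86, 1) = 0.86
¬(Q ∧ (¬Q ∨ (Q ⊃ Q))): Gödel ¬ of 0.86 = 0 (operand ≠ 0)
(¬(¬P ⊃ ¬(¬Q ⊃ P)) ⊃ ¬(Q ∧ (¬Q ∨ (Q ⊃ Q)))): 0 ≤ 0, so result = 1
((¬(Q ∧ (¬Q ∨ (Q ⊃ Q))) ⊃ ¬(¬P ⊃ ¬(¬Q ⊃ P))) ∨ (¬(¬P ⊃ ¬(¬Q ⊃ P)) ⊃ ¬(Q ∧ (¬Q ∨ (Q ⊃ Q))))) = max(1, 1) = 1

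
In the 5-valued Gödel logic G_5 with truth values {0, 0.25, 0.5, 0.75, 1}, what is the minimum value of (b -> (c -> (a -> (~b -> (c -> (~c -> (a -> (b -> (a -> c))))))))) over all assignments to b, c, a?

1.00

Every assignment gives 1. For instance at b = 0, c = 0, a = 0:
  ~b: Gödel ¬ of 0 = 1 (operand is 0)
  ~c: Gödel ¬ of 0 = 1 (operand is 0)
  (a -> c): 0 ≤ 0, so result = 1
  (b -> (a -> c)): 0 ≤ 1, so result = 1
  (a -> (b -> (a -> c))): 0 ≤ 1, so result = 1
  (~c -> (a -> (b -> (a -> c)))): 1 ≤ 1, so result = 1
  (c -> (~c -> (a -> (b -> (a -> c))))): 0 ≤ 1, so result = 1
  (~b -> (c -> (~c -> (a -> (b -> (a -> c)))))): 1 ≤ 1, so result = 1
  (a -> (~b -> (c -> (~c -> (a -> (b -> (a -> c))))))): 0 ≤ 1, so result = 1
  (c -> (a -> (~b -> (c -> (~c -> (a -> (b -> (a -> c)))))))): 0 ≤ 1, so result = 1
  (b -> (c -> (a -> (~b -> (c -> (~c -> (a -> (b -> (a -> c))))))))): 0 ≤ 1, so result = 1
All 125 assignments give value 1 — the formula is a G_5-tautology.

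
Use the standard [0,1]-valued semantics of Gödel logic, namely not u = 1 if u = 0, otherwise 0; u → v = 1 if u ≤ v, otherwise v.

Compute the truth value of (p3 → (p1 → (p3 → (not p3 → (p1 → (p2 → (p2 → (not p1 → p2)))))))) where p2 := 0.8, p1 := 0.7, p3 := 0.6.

1.00

not p3: Gödel ¬ of 0.6 = 0 (operand ≠ 0)
not p1: Gödel ¬ of 0.7 = 0 (operand ≠ 0)
(not p1 → p2): 0 ≤ 0.8, so result = 1
(p2 → (not p1 → p2)): 0.8 ≤ 1, so result = 1
(p2 → (p2 → (not p1 → p2))): 0.8 ≤ 1, so result = 1
(p1 → (p2 → (p2 → (not p1 → p2)))): 0.7 ≤ 1, so result = 1
(not p3 → (p1 → (p2 → (p2 → (not p1 → p2))))): 0 ≤ 1, so result = 1
(p3 → (not p3 → (p1 → (p2 → (p2 → (not p1 → p2)))))): 0.6 ≤ 1, so result = 1
(p1 → (p3 → (not p3 → (p1 → (p2 → (p2 → (not p1 → p2))))))): 0.7 ≤ 1, so result = 1
(p3 → (p1 → (p3 → (not p3 → (p1 → (p2 → (p2 → (not p1 → p2)))))))): 0.6 ≤ 1, so result = 1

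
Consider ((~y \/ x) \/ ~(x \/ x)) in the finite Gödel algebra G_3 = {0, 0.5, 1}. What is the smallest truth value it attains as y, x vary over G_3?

The minimum is attained at y = 0.5, x = 0.5:
  ~y: Gödel ¬ of 0.5 = 0 (operand ≠ 0)
  (~y \/ x) = max(0, 0.5) = 0.5
  (x \/ x) = max(0.5, 0.5) = 0.5
  ~(x \/ x): Gödel ¬ of 0.5 = 0 (operand ≠ 0)
  ((~y \/ x) \/ ~(x \/ x)) = max(0.5, 0) = 0.5
Checking all 9 assignments confirms none give a value below 0.50.

0.50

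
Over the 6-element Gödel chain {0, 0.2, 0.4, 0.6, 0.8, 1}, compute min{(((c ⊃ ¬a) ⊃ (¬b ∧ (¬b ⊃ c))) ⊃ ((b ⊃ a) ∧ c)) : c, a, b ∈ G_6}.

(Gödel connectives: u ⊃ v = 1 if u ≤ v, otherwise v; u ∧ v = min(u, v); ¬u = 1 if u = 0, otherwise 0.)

0.20

The minimum is attained at c = 0.2, a = 0.2, b = 0:
  ¬a: Gödel ¬ of 0.2 = 0 (operand ≠ 0)
  (c ⊃ ¬a): 0.2 > 0, so result = 0
  ¬b: Gödel ¬ of 0 = 1 (operand is 0)
  ¬b: Gödel ¬ of 0 = 1 (operand is 0)
  (¬b ⊃ c): 1 > 0.2, so result = 0.2
  (¬b ∧ (¬b ⊃ c)) = min(1, 0.2) = 0.2
  ((c ⊃ ¬a) ⊃ (¬b ∧ (¬b ⊃ c))): 0 ≤ 0.2, so result = 1
  (b ⊃ a): 0 ≤ 0.2, so result = 1
  ((b ⊃ a) ∧ c) = min(1, 0.2) = 0.2
  (((c ⊃ ¬a) ⊃ (¬b ∧ (¬b ⊃ c))) ⊃ ((b ⊃ a) ∧ c)): 1 > 0.2, so result = 0.2
Checking all 216 assignments confirms none give a value below 0.20.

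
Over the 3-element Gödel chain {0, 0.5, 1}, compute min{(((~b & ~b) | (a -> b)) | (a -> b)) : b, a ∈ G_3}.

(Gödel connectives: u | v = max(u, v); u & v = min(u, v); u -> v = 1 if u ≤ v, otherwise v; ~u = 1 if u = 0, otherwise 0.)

The minimum is attained at b = 0.5, a = 1:
  ~b: Gödel ¬ of 0.5 = 0 (operand ≠ 0)
  ~b: Gödel ¬ of 0.5 = 0 (operand ≠ 0)
  (~b & ~b) = min(0, 0) = 0
  (a -> b): 1 > 0.5, so result = 0.5
  ((~b & ~b) | (a -> b)) = max(0, 0.5) = 0.5
  (a -> b): 1 > 0.5, so result = 0.5
  (((~b & ~b) | (a -> b)) | (a -> b)) = max(0.5, 0.5) = 0.5
Checking all 9 assignments confirms none give a value below 0.50.

0.50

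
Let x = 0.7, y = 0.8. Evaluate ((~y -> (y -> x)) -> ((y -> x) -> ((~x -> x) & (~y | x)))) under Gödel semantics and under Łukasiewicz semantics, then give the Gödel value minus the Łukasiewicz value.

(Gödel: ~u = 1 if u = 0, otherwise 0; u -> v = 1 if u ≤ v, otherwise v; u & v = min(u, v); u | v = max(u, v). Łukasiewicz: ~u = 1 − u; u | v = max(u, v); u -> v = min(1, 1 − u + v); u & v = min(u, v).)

Gödel evaluation:
  ~y: Gödel ¬ of 0.8 = 0 (operand ≠ 0)
  (y -> x): 0.8 > 0.7, so result = 0.7
  (~y -> (y -> x)): 0 ≤ 0.7, so result = 1
  (y -> x): 0.8 > 0.7, so result = 0.7
  ~x: Gödel ¬ of 0.7 = 0 (operand ≠ 0)
  (~x -> x): 0 ≤ 0.7, so result = 1
  ~y: Gödel ¬ of 0.8 = 0 (operand ≠ 0)
  (~y | x) = max(0, 0.7) = 0.7
  ((~x -> x) & (~y | x)) = min(1, 0.7) = 0.7
  ((y -> x) -> ((~x -> x) & (~y | x))): 0.7 ≤ 0.7, so result = 1
  ((~y -> (y -> x)) -> ((y -> x) -> ((~x -> x) & (~y | x)))): 1 ≤ 1, so result = 1
  Gödel value = 1
Łukasiewicz evaluation:
  ~y: Łukasiewicz ¬ gives 1 − 0.8 = 0.2
  (y -> x): min(1, 1 − 0.8 + 0.7) = 0.9
  (~y -> (y -> x)): min(1, 1 − 0.2 + 0.9) = 1
  (y -> x): min(1, 1 − 0.8 + 0.7) = 0.9
  ~x: Łukasiewicz ¬ gives 1 − 0.7 = 0.3
  (~x -> x): min(1, 1 − 0.3 + 0.7) = 1
  ~y: Łukasiewicz ¬ gives 1 − 0.8 = 0.2
  (~y | x) = max(0.2, 0.7) = 0.7
  ((~x -> x) & (~y | x)) = min(1, 0.7) = 0.7
  ((y -> x) -> ((~x -> x) & (~y | x))): min(1, 1 − 0.9 + 0.7) = 0.8
  ((~y -> (y -> x)) -> ((y -> x) -> ((~x -> x) & (~y | x)))): min(1, 1 − 1 + 0.8) = 0.8
  Łukasiewicz value = 0.8
Difference: 1 − 0.8 = 0.20

0.20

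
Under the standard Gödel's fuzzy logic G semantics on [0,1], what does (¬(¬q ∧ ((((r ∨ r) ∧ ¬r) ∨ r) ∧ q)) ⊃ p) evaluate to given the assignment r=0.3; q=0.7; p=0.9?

0.90

¬q: Gödel ¬ of 0.7 = 0 (operand ≠ 0)
(r ∨ r) = max(0.3, 0.3) = 0.3
¬r: Gödel ¬ of 0.3 = 0 (operand ≠ 0)
((r ∨ r) ∧ ¬r) = min(0.3, 0) = 0
(((r ∨ r) ∧ ¬r) ∨ r) = max(0, 0.3) = 0.3
((((r ∨ r) ∧ ¬r) ∨ r) ∧ q) = min(0.3, 0.7) = 0.3
(¬q ∧ ((((r ∨ r) ∧ ¬r) ∨ r) ∧ q)) = min(0, 0.3) = 0
¬(¬q ∧ ((((r ∨ r) ∧ ¬r) ∨ r) ∧ q)): Gödel ¬ of 0 = 1 (operand is 0)
(¬(¬q ∧ ((((r ∨ r) ∧ ¬r) ∨ r) ∧ q)) ⊃ p): 1 > 0.9, so result = 0.9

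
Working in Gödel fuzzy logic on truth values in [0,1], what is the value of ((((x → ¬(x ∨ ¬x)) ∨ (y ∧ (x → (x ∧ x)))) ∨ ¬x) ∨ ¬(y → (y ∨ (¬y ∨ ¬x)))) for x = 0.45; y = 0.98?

0.98

¬x: Gödel ¬ of 0.45 = 0 (operand ≠ 0)
(x ∨ ¬x) = max(0.45, 0) = 0.45
¬(x ∨ ¬x): Gödel ¬ of 0.45 = 0 (operand ≠ 0)
(x → ¬(x ∨ ¬x)): 0.45 > 0, so result = 0
(x ∧ x) = min(0.45, 0.45) = 0.45
(x → (x ∧ x)): 0.45 ≤ 0.45, so result = 1
(y ∧ (x → (x ∧ x))) = min(0.98, 1) = 0.98
((x → ¬(x ∨ ¬x)) ∨ (y ∧ (x → (x ∧ x)))) = max(0, 0.98) = 0.98
¬x: Gödel ¬ of 0.45 = 0 (operand ≠ 0)
(((x → ¬(x ∨ ¬x)) ∨ (y ∧ (x → (x ∧ x)))) ∨ ¬x) = max(0.98, 0) = 0.98
¬y: Gödel ¬ of 0.98 = 0 (operand ≠ 0)
¬x: Gödel ¬ of 0.45 = 0 (operand ≠ 0)
(¬y ∨ ¬x) = max(0, 0) = 0
(y ∨ (¬y ∨ ¬x)) = max(0.98, 0) = 0.98
(y → (y ∨ (¬y ∨ ¬x))): 0.98 ≤ 0.98, so result = 1
¬(y → (y ∨ (¬y ∨ ¬x))): Gödel ¬ of 1 = 0 (operand ≠ 0)
((((x → ¬(x ∨ ¬x)) ∨ (y ∧ (x → (x ∧ x)))) ∨ ¬x) ∨ ¬(y → (y ∨ (¬y ∨ ¬x)))) = max(0.98, 0) = 0.98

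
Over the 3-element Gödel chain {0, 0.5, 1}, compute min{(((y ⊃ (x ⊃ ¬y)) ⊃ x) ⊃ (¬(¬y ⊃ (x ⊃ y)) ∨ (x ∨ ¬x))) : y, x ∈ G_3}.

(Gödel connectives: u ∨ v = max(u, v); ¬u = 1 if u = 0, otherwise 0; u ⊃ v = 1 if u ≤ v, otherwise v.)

0.50

The minimum is attained at y = 0.5, x = 0.5:
  ¬y: Gödel ¬ of 0.5 = 0 (operand ≠ 0)
  (x ⊃ ¬y): 0.5 > 0, so result = 0
  (y ⊃ (x ⊃ ¬y)): 0.5 > 0, so result = 0
  ((y ⊃ (x ⊃ ¬y)) ⊃ x): 0 ≤ 0.5, so result = 1
  ¬y: Gödel ¬ of 0.5 = 0 (operand ≠ 0)
  (x ⊃ y): 0.5 ≤ 0.5, so result = 1
  (¬y ⊃ (x ⊃ y)): 0 ≤ 1, so result = 1
  ¬(¬y ⊃ (x ⊃ y)): Gödel ¬ of 1 = 0 (operand ≠ 0)
  ¬x: Gödel ¬ of 0.5 = 0 (operand ≠ 0)
  (x ∨ ¬x) = max(0.5, 0) = 0.5
  (¬(¬y ⊃ (x ⊃ y)) ∨ (x ∨ ¬x)) = max(0, 0.5) = 0.5
  (((y ⊃ (x ⊃ ¬y)) ⊃ x) ⊃ (¬(¬y ⊃ (x ⊃ y)) ∨ (x ∨ ¬x))): 1 > 0.5, so result = 0.5
Checking all 9 assignments confirms none give a value below 0.50.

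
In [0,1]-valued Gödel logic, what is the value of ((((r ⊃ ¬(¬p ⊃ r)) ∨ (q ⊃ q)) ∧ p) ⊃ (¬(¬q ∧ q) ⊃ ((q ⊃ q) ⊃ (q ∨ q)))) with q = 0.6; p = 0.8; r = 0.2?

0.60

¬p: Gödel ¬ of 0.8 = 0 (operand ≠ 0)
(¬p ⊃ r): 0 ≤ 0.2, so result = 1
¬(¬p ⊃ r): Gödel ¬ of 1 = 0 (operand ≠ 0)
(r ⊃ ¬(¬p ⊃ r)): 0.2 > 0, so result = 0
(q ⊃ q): 0.6 ≤ 0.6, so result = 1
((r ⊃ ¬(¬p ⊃ r)) ∨ (q ⊃ q)) = max(0, 1) = 1
(((r ⊃ ¬(¬p ⊃ r)) ∨ (q ⊃ q)) ∧ p) = min(1, 0.8) = 0.8
¬q: Gödel ¬ of 0.6 = 0 (operand ≠ 0)
(¬q ∧ q) = min(0, 0.6) = 0
¬(¬q ∧ q): Gödel ¬ of 0 = 1 (operand is 0)
(q ⊃ q): 0.6 ≤ 0.6, so result = 1
(q ∨ q) = max(0.6, 0.6) = 0.6
((q ⊃ q) ⊃ (q ∨ q)): 1 > 0.6, so result = 0.6
(¬(¬q ∧ q) ⊃ ((q ⊃ q) ⊃ (q ∨ q))): 1 > 0.6, so result = 0.6
((((r ⊃ ¬(¬p ⊃ r)) ∨ (q ⊃ q)) ∧ p) ⊃ (¬(¬q ∧ q) ⊃ ((q ⊃ q) ⊃ (q ∨ q)))): 0.8 > 0.6, so result = 0.6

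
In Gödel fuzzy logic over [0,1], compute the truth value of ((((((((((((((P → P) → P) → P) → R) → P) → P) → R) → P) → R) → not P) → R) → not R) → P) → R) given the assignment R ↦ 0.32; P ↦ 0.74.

0.32

(P → P): 0.74 ≤ 0.74, so result = 1
((P → P) → P): 1 > 0.74, so result = 0.74
(((P → P) → P) → P): 0.74 ≤ 0.74, so result = 1
((((P → P) → P) → P) → R): 1 > 0.32, so result = 0.32
(((((P → P) → P) → P) → R) → P): 0.32 ≤ 0.74, so result = 1
((((((P → P) → P) → P) → R) → P) → P): 1 > 0.74, so result = 0.74
(((((((P → P) → P) → P) → R) → P) → P) → R): 0.74 > 0.32, so result = 0.32
((((((((P → P) → P) → P) → R) → P) → P) → R) → P): 0.32 ≤ 0.74, so result = 1
(((((((((P → P) → P) → P) → R) → P) → P) → R) → P) → R): 1 > 0.32, so result = 0.32
not P: Gödel ¬ of 0.74 = 0 (operand ≠ 0)
((((((((((P → P) → P) → P) → R) → P) → P) → R) → P) → R) → not P): 0.32 > 0, so result = 0
(((((((((((P → P) → P) → P) → R) → P) → P) → R) → P) → R) → not P) → R): 0 ≤ 0.32, so result = 1
not R: Gödel ¬ of 0.32 = 0 (operand ≠ 0)
((((((((((((P → P) → P) → P) → R) → P) → P) → R) → P) → R) → not P) → R) → not R): 1 > 0, so result = 0
(((((((((((((P → P) → P) → P) → R) → P) → P) → R) → P) → R) → not P) → R) → not R) → P): 0 ≤ 0.74, so result = 1
((((((((((((((P → P) → P) → P) → R) → P) → P) → R) → P) → R) → not P) → R) → not R) → P) → R): 1 > 0.32, so result = 0.32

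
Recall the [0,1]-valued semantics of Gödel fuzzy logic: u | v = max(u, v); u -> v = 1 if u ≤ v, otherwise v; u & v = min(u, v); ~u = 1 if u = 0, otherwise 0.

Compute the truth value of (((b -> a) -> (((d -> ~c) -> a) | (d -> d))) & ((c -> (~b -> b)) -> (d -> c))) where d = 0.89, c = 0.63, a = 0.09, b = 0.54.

(b -> a): 0.54 > 0.09, so result = 0.09
~c: Gödel ¬ of 0.63 = 0 (operand ≠ 0)
(d -> ~c): 0.89 > 0, so result = 0
((d -> ~c) -> a): 0 ≤ 0.09, so result = 1
(d -> d): 0.89 ≤ 0.89, so result = 1
(((d -> ~c) -> a) | (d -> d)) = max(1, 1) = 1
((b -> a) -> (((d -> ~c) -> a) | (d -> d))): 0.09 ≤ 1, so result = 1
~b: Gödel ¬ of 0.54 = 0 (operand ≠ 0)
(~b -> b): 0 ≤ 0.54, so result = 1
(c -> (~b -> b)): 0.63 ≤ 1, so result = 1
(d -> c): 0.89 > 0.63, so result = 0.63
((c -> (~b -> b)) -> (d -> c)): 1 > 0.63, so result = 0.63
(((b -> a) -> (((d -> ~c) -> a) | (d -> d))) & ((c -> (~b -> b)) -> (d -> c))) = min(1, 0.63) = 0.63

0.63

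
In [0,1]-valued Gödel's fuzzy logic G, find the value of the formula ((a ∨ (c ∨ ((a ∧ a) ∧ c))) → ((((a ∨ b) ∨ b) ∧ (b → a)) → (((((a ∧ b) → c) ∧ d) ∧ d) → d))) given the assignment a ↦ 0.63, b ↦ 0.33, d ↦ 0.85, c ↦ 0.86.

1.00

(a ∧ a) = min(0.63, 0.63) = 0.63
((a ∧ a) ∧ c) = min(0.63, 0.86) = 0.63
(c ∨ ((a ∧ a) ∧ c)) = max(0.86, 0.63) = 0.86
(a ∨ (c ∨ ((a ∧ a) ∧ c))) = max(0.63, 0.86) = 0.86
(a ∨ b) = max(0.63, 0.33) = 0.63
((a ∨ b) ∨ b) = max(0.63, 0.33) = 0.63
(b → a): 0.33 ≤ 0.63, so result = 1
(((a ∨ b) ∨ b) ∧ (b → a)) = min(0.63, 1) = 0.63
(a ∧ b) = min(0.63, 0.33) = 0.33
((a ∧ b) → c): 0.33 ≤ 0.86, so result = 1
(((a ∧ b) → c) ∧ d) = min(1, 0.85) = 0.85
((((a ∧ b) → c) ∧ d) ∧ d) = min(0.85, 0.85) = 0.85
(((((a ∧ b) → c) ∧ d) ∧ d) → d): 0.85 ≤ 0.85, so result = 1
((((a ∨ b) ∨ b) ∧ (b → a)) → (((((a ∧ b) → c) ∧ d) ∧ d) → d)): 0.63 ≤ 1, so result = 1
((a ∨ (c ∨ ((a ∧ a) ∧ c))) → ((((a ∨ b) ∨ b) ∧ (b → a)) → (((((a ∧ b) → c) ∧ d) ∧ d) → d))): 0.86 ≤ 1, so result = 1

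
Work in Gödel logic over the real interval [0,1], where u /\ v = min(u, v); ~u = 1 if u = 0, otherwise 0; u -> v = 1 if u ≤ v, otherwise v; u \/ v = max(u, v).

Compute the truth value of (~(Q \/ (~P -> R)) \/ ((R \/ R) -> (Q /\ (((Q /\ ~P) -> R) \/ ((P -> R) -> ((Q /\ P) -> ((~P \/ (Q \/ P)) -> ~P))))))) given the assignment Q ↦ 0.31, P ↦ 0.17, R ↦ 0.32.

~P: Gödel ¬ of 0.17 = 0 (operand ≠ 0)
(~P -> R): 0 ≤ 0.32, so result = 1
(Q \/ (~P -> R)) = max(0.31, 1) = 1
~(Q \/ (~P -> R)): Gödel ¬ of 1 = 0 (operand ≠ 0)
(R \/ R) = max(0.32, 0.32) = 0.32
~P: Gödel ¬ of 0.17 = 0 (operand ≠ 0)
(Q /\ ~P) = min(0.31, 0) = 0
((Q /\ ~P) -> R): 0 ≤ 0.32, so result = 1
(P -> R): 0.17 ≤ 0.32, so result = 1
(Q /\ P) = min(0.31, 0.17) = 0.17
~P: Gödel ¬ of 0.17 = 0 (operand ≠ 0)
(Q \/ P) = max(0.31, 0.17) = 0.31
(~P \/ (Q \/ P)) = max(0, 0.31) = 0.31
~P: Gödel ¬ of 0.17 = 0 (operand ≠ 0)
((~P \/ (Q \/ P)) -> ~P): 0.31 > 0, so result = 0
((Q /\ P) -> ((~P \/ (Q \/ P)) -> ~P)): 0.17 > 0, so result = 0
((P -> R) -> ((Q /\ P) -> ((~P \/ (Q \/ P)) -> ~P))): 1 > 0, so result = 0
(((Q /\ ~P) -> R) \/ ((P -> R) -> ((Q /\ P) -> ((~P \/ (Q \/ P)) -> ~P)))) = max(1, 0) = 1
(Q /\ (((Q /\ ~P) -> R) \/ ((P -> R) -> ((Q /\ P) -> ((~P \/ (Q \/ P)) -> ~P))))) = min(0.31, 1) = 0.31
((R \/ R) -> (Q /\ (((Q /\ ~P) -> R) \/ ((P -> R) -> ((Q /\ P) -> ((~P \/ (Q \/ P)) -> ~P)))))): 0.32 > 0.31, so result = 0.31
(~(Q \/ (~P -> R)) \/ ((R \/ R) -> (Q /\ (((Q /\ ~P) -> R) \/ ((P -> R) -> ((Q /\ P) -> ((~P \/ (Q \/ P)) -> ~P))))))) = max(0, 0.31) = 0.31

0.31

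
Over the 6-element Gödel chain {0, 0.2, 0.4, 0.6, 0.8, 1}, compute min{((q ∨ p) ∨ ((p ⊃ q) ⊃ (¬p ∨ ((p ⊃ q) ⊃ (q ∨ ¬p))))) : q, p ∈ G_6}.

0.20

The minimum is attained at q = 0.2, p = 0.2:
  (q ∨ p) = max(0.2, 0.2) = 0.2
  (p ⊃ q): 0.2 ≤ 0.2, so result = 1
  ¬p: Gödel ¬ of 0.2 = 0 (operand ≠ 0)
  (p ⊃ q): 0.2 ≤ 0.2, so result = 1
  ¬p: Gödel ¬ of 0.2 = 0 (operand ≠ 0)
  (q ∨ ¬p) = max(0.2, 0) = 0.2
  ((p ⊃ q) ⊃ (q ∨ ¬p)): 1 > 0.2, so result = 0.2
  (¬p ∨ ((p ⊃ q) ⊃ (q ∨ ¬p))) = max(0, 0.2) = 0.2
  ((p ⊃ q) ⊃ (¬p ∨ ((p ⊃ q) ⊃ (q ∨ ¬p)))): 1 > 0.2, so result = 0.2
  ((q ∨ p) ∨ ((p ⊃ q) ⊃ (¬p ∨ ((p ⊃ q) ⊃ (q ∨ ¬p))))) = max(0.2, 0.2) = 0.2
Checking all 36 assignments confirms none give a value below 0.20.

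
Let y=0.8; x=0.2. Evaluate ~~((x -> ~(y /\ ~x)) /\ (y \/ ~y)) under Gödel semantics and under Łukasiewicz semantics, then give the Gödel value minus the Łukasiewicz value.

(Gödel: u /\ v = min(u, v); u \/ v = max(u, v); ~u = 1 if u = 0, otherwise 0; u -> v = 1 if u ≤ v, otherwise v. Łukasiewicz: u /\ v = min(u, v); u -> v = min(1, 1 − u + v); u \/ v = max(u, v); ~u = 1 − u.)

0.20

Gödel evaluation:
  ~x: Gödel ¬ of 0.2 = 0 (operand ≠ 0)
  (y /\ ~x) = min(0.8, 0) = 0
  ~(y /\ ~x): Gödel ¬ of 0 = 1 (operand is 0)
  (x -> ~(y /\ ~x)): 0.2 ≤ 1, so result = 1
  ~y: Gödel ¬ of 0.8 = 0 (operand ≠ 0)
  (y \/ ~y) = max(0.8, 0) = 0.8
  ((x -> ~(y /\ ~x)) /\ (y \/ ~y)) = min(1, 0.8) = 0.8
  ~((x -> ~(y /\ ~x)) /\ (y \/ ~y)): Gödel ¬ of 0.8 = 0 (operand ≠ 0)
  ~~((x -> ~(y /\ ~x)) /\ (y \/ ~y)): Gödel ¬ of 0 = 1 (operand is 0)
  Gödel value = 1
Łukasiewicz evaluation:
  ~x: Łukasiewicz ¬ gives 1 − 0.2 = 0.8
  (y /\ ~x) = min(0.8, 0.8) = 0.8
  ~(y /\ ~x): Łukasiewicz ¬ gives 1 − 0.8 = 0.2
  (x -> ~(y /\ ~x)): min(1, 1 − 0.2 + 0.2) = 1
  ~y: Łukasiewicz ¬ gives 1 − 0.8 = 0.2
  (y \/ ~y) = max(0.8, 0.2) = 0.8
  ((x -> ~(y /\ ~x)) /\ (y \/ ~y)) = min(1, 0.8) = 0.8
  ~((x -> ~(y /\ ~x)) /\ (y \/ ~y)): Łukasiewicz ¬ gives 1 − 0.8 = 0.2
  ~~((x -> ~(y /\ ~x)) /\ (y \/ ~y)): Łukasiewicz ¬ gives 1 − 0.2 = 0.8
  Łukasiewicz value = 0.8
Difference: 1 − 0.8 = 0.20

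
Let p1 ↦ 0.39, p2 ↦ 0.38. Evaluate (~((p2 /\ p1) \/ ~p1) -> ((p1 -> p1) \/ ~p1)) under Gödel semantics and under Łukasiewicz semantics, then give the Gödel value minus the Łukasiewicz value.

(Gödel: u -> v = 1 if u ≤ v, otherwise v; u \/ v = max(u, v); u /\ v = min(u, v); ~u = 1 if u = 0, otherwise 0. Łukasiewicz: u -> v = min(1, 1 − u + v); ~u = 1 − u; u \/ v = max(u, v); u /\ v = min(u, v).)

Gödel evaluation:
  (p2 /\ p1) = min(0.38, 0.39) = 0.38
  ~p1: Gödel ¬ of 0.39 = 0 (operand ≠ 0)
  ((p2 /\ p1) \/ ~p1) = max(0.38, 0) = 0.38
  ~((p2 /\ p1) \/ ~p1): Gödel ¬ of 0.38 = 0 (operand ≠ 0)
  (p1 -> p1): 0.39 ≤ 0.39, so result = 1
  ~p1: Gödel ¬ of 0.39 = 0 (operand ≠ 0)
  ((p1 -> p1) \/ ~p1) = max(1, 0) = 1
  (~((p2 /\ p1) \/ ~p1) -> ((p1 -> p1) \/ ~p1)): 0 ≤ 1, so result = 1
  Gödel value = 1
Łukasiewicz evaluation:
  (p2 /\ p1) = min(0.38, 0.39) = 0.38
  ~p1: Łukasiewicz ¬ gives 1 − 0.39 = 0.61
  ((p2 /\ p1) \/ ~p1) = max(0.38, 0.61) = 0.61
  ~((p2 /\ p1) \/ ~p1): Łukasiewicz ¬ gives 1 − 0.61 = 0.39
  (p1 -> p1): min(1, 1 − 0.39 + 0.39) = 1
  ~p1: Łukasiewicz ¬ gives 1 − 0.39 = 0.61
  ((p1 -> p1) \/ ~p1) = max(1, 0.61) = 1
  (~((p2 /\ p1) \/ ~p1) -> ((p1 -> p1) \/ ~p1)): min(1, 1 − 0.39 + 1) = 1
  Łukasiewicz value = 1
Difference: 1 − 1 = 0.00

0.00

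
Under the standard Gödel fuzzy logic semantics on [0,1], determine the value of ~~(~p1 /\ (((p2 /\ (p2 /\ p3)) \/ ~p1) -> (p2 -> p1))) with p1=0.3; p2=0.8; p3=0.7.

~p1: Gödel ¬ of 0.3 = 0 (operand ≠ 0)
(p2 /\ p3) = min(0.8, 0.7) = 0.7
(p2 /\ (p2 /\ p3)) = min(0.8, 0.7) = 0.7
~p1: Gödel ¬ of 0.3 = 0 (operand ≠ 0)
((p2 /\ (p2 /\ p3)) \/ ~p1) = max(0.7, 0) = 0.7
(p2 -> p1): 0.8 > 0.3, so result = 0.3
(((p2 /\ (p2 /\ p3)) \/ ~p1) -> (p2 -> p1)): 0.7 > 0.3, so result = 0.3
(~p1 /\ (((p2 /\ (p2 /\ p3)) \/ ~p1) -> (p2 -> p1))) = min(0, 0.3) = 0
~(~p1 /\ (((p2 /\ (p2 /\ p3)) \/ ~p1) -> (p2 -> p1))): Gödel ¬ of 0 = 1 (operand is 0)
~~(~p1 /\ (((p2 /\ (p2 /\ p3)) \/ ~p1) -> (p2 -> p1))): Gödel ¬ of 1 = 0 (operand ≠ 0)

0.00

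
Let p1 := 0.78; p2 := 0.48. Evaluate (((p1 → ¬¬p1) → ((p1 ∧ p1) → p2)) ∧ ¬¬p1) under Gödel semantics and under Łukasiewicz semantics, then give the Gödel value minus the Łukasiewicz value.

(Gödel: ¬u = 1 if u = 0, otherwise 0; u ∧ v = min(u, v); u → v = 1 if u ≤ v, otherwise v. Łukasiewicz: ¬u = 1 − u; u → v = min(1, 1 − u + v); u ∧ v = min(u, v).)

Gödel evaluation:
  ¬p1: Gödel ¬ of 0.78 = 0 (operand ≠ 0)
  ¬¬p1: Gödel ¬ of 0 = 1 (operand is 0)
  (p1 → ¬¬p1): 0.78 ≤ 1, so result = 1
  (p1 ∧ p1) = min(0.78, 0.78) = 0.78
  ((p1 ∧ p1) → p2): 0.78 > 0.48, so result = 0.48
  ((p1 → ¬¬p1) → ((p1 ∧ p1) → p2)): 1 > 0.48, so result = 0.48
  ¬p1: Gödel ¬ of 0.78 = 0 (operand ≠ 0)
  ¬¬p1: Gödel ¬ of 0 = 1 (operand is 0)
  (((p1 → ¬¬p1) → ((p1 ∧ p1) → p2)) ∧ ¬¬p1) = min(0.48, 1) = 0.48
  Gödel value = 0.48
Łukasiewicz evaluation:
  ¬p1: Łukasiewicz ¬ gives 1 − 0.78 = 0.22
  ¬¬p1: Łukasiewicz ¬ gives 1 − 0.22 = 0.78
  (p1 → ¬¬p1): min(1, 1 − 0.78 + 0.78) = 1
  (p1 ∧ p1) = min(0.78, 0.78) = 0.78
  ((p1 ∧ p1) → p2): min(1, 1 − 0.78 + 0.48) = 0.7
  ((p1 → ¬¬p1) → ((p1 ∧ p1) → p2)): min(1, 1 − 1 + 0.7) = 0.7
  ¬p1: Łukasiewicz ¬ gives 1 − 0.78 = 0.22
  ¬¬p1: Łukasiewicz ¬ gives 1 − 0.22 = 0.78
  (((p1 → ¬¬p1) → ((p1 ∧ p1) → p2)) ∧ ¬¬p1) = min(0.7, 0.78) = 0.7
  Łukasiewicz value = 0.7
Difference: 0.48 − 0.7 = -0.22

-0.22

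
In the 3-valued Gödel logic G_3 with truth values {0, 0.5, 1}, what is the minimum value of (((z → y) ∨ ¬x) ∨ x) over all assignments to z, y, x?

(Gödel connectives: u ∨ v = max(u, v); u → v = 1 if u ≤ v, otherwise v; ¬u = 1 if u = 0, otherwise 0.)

0.50

The minimum is attained at z = 0.5, y = 0, x = 0.5:
  (z → y): 0.5 > 0, so result = 0
  ¬x: Gödel ¬ of 0.5 = 0 (operand ≠ 0)
  ((z → y) ∨ ¬x) = max(0, 0) = 0
  (((z → y) ∨ ¬x) ∨ x) = max(0, 0.5) = 0.5
Checking all 27 assignments confirms none give a value below 0.50.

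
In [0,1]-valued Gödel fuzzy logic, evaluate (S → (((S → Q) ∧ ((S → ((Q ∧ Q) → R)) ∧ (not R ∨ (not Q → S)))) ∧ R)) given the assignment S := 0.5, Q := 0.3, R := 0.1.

0.10

(S → Q): 0.5 > 0.3, so result = 0.3
(Q ∧ Q) = min(0.3, 0.3) = 0.3
((Q ∧ Q) → R): 0.3 > 0.1, so result = 0.1
(S → ((Q ∧ Q) → R)): 0.5 > 0.1, so result = 0.1
not R: Gödel ¬ of 0.1 = 0 (operand ≠ 0)
not Q: Gödel ¬ of 0.3 = 0 (operand ≠ 0)
(not Q → S): 0 ≤ 0.5, so result = 1
(not R ∨ (not Q → S)) = max(0, 1) = 1
((S → ((Q ∧ Q) → R)) ∧ (not R ∨ (not Q → S))) = min(0.1, 1) = 0.1
((S → Q) ∧ ((S → ((Q ∧ Q) → R)) ∧ (not R ∨ (not Q → S)))) = min(0.3, 0.1) = 0.1
(((S → Q) ∧ ((S → ((Q ∧ Q) → R)) ∧ (not R ∨ (not Q → S)))) ∧ R) = min(0.1, 0.1) = 0.1
(S → (((S → Q) ∧ ((S → ((Q ∧ Q) → R)) ∧ (not R ∨ (not Q → S)))) ∧ R)): 0.5 > 0.1, so result = 0.1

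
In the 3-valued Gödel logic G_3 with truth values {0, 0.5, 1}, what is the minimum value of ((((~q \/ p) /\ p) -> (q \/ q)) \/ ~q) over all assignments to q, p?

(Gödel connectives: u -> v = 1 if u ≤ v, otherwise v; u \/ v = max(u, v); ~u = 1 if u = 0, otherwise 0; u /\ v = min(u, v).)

The minimum is attained at q = 0.5, p = 1:
  ~q: Gödel ¬ of 0.5 = 0 (operand ≠ 0)
  (~q \/ p) = max(0, 1) = 1
  ((~q \/ p) /\ p) = min(1, 1) = 1
  (q \/ q) = max(0.5, 0.5) = 0.5
  (((~q \/ p) /\ p) -> (q \/ q)): 1 > 0.5, so result = 0.5
  ~q: Gödel ¬ of 0.5 = 0 (operand ≠ 0)
  ((((~q \/ p) /\ p) -> (q \/ q)) \/ ~q) = max(0.5, 0) = 0.5
Checking all 9 assignments confirms none give a value below 0.50.

0.50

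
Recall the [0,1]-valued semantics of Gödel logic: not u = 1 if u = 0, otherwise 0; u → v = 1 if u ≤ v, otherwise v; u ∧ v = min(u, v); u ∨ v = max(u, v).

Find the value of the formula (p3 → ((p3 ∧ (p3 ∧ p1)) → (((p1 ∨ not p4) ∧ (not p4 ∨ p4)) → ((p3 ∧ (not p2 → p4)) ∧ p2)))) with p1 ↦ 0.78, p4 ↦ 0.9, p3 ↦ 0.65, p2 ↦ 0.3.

(p3 ∧ p1) = min(0.65, 0.78) = 0.65
(p3 ∧ (p3 ∧ p1)) = min(0.65, 0.65) = 0.65
not p4: Gödel ¬ of 0.9 = 0 (operand ≠ 0)
(p1 ∨ not p4) = max(0.78, 0) = 0.78
not p4: Gödel ¬ of 0.9 = 0 (operand ≠ 0)
(not p4 ∨ p4) = max(0, 0.9) = 0.9
((p1 ∨ not p4) ∧ (not p4 ∨ p4)) = min(0.78, 0.9) = 0.78
not p2: Gödel ¬ of 0.3 = 0 (operand ≠ 0)
(not p2 → p4): 0 ≤ 0.9, so result = 1
(p3 ∧ (not p2 → p4)) = min(0.65, 1) = 0.65
((p3 ∧ (not p2 → p4)) ∧ p2) = min(0.65, 0.3) = 0.3
(((p1 ∨ not p4) ∧ (not p4 ∨ p4)) → ((p3 ∧ (not p2 → p4)) ∧ p2)): 0.78 > 0.3, so result = 0.3
((p3 ∧ (p3 ∧ p1)) → (((p1 ∨ not p4) ∧ (not p4 ∨ p4)) → ((p3 ∧ (not p2 → p4)) ∧ p2))): 0.65 > 0.3, so result = 0.3
(p3 → ((p3 ∧ (p3 ∧ p1)) → (((p1 ∨ not p4) ∧ (not p4 ∨ p4)) → ((p3 ∧ (not p2 → p4)) ∧ p2)))): 0.65 > 0.3, so result = 0.3

0.30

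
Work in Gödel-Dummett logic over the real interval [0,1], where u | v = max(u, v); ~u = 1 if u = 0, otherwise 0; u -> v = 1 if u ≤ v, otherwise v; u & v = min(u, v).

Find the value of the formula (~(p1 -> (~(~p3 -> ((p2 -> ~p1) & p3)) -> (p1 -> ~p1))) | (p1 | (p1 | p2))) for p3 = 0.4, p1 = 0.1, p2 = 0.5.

0.50

~p3: Gödel ¬ of 0.4 = 0 (operand ≠ 0)
~p1: Gödel ¬ of 0.1 = 0 (operand ≠ 0)
(p2 -> ~p1): 0.5 > 0, so result = 0
((p2 -> ~p1) & p3) = min(0, 0.4) = 0
(~p3 -> ((p2 -> ~p1) & p3)): 0 ≤ 0, so result = 1
~(~p3 -> ((p2 -> ~p1) & p3)): Gödel ¬ of 1 = 0 (operand ≠ 0)
~p1: Gödel ¬ of 0.1 = 0 (operand ≠ 0)
(p1 -> ~p1): 0.1 > 0, so result = 0
(~(~p3 -> ((p2 -> ~p1) & p3)) -> (p1 -> ~p1)): 0 ≤ 0, so result = 1
(p1 -> (~(~p3 -> ((p2 -> ~p1) & p3)) -> (p1 -> ~p1))): 0.1 ≤ 1, so result = 1
~(p1 -> (~(~p3 -> ((p2 -> ~p1) & p3)) -> (p1 -> ~p1))): Gödel ¬ of 1 = 0 (operand ≠ 0)
(p1 | p2) = max(0.1, 0.5) = 0.5
(p1 | (p1 | p2)) = max(0.1, 0.5) = 0.5
(~(p1 -> (~(~p3 -> ((p2 -> ~p1) & p3)) -> (p1 -> ~p1))) | (p1 | (p1 | p2))) = max(0, 0.5) = 0.5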